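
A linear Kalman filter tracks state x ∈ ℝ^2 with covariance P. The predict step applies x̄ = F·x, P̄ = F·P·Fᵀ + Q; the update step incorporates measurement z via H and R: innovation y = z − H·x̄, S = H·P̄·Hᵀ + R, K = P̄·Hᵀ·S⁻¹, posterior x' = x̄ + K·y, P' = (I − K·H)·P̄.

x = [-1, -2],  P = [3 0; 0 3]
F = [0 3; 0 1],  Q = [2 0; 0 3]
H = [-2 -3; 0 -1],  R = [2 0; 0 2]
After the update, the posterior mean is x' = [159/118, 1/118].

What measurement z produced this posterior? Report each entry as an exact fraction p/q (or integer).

z = [-3, 1]

x̄ = F·x = [-6, -2]
P̄ = F·P·Fᵀ + Q = [29 9; 9 6]
S = H·P̄·Hᵀ + R = [280 36; 36 8]
K = P̄·Hᵀ·S⁻¹ = [-89/236 135/236; -9/118 -24/59]
x' − x̄ = [867/118, 237/118] = K·y
y = (KᵀK)⁻¹·Kᵀ·(x' − x̄) = [-21, -1]
z = y + H·x̄ = [-21, -1] + [18, 2] = [-3, 1]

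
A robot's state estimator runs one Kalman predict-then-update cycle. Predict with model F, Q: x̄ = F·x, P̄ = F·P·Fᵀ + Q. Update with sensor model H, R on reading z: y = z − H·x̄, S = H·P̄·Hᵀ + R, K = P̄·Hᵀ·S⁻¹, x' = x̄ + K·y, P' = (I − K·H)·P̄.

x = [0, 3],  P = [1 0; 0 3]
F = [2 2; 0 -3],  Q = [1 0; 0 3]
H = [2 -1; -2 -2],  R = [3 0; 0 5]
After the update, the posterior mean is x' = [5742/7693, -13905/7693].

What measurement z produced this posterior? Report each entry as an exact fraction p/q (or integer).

z = [3, 2]

x̄ = F·x = [6, -9]
P̄ = F·P·Fᵀ + Q = [17 -18; -18 30]
S = H·P̄·Hᵀ + R = [173 28; 28 49]
K = P̄·Hᵀ·S⁻¹ = [356/1099 -1110/7693; -366/1099 -2304/7693]
x' − x̄ = [-40416/7693, 55332/7693] = K·y
y = (KᵀK)⁻¹·Kᵀ·(x' − x̄) = [-18, -4]
z = y + H·x̄ = [-18, -4] + [21, 6] = [3, 2]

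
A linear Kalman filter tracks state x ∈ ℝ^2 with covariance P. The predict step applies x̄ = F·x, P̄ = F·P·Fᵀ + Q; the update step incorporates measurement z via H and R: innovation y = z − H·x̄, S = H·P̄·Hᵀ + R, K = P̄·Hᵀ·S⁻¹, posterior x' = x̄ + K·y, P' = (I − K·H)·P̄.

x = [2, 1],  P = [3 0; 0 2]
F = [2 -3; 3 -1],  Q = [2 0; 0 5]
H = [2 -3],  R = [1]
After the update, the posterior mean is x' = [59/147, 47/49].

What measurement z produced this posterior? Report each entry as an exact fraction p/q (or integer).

z = [-2]

x̄ = F·x = [1, 5]
P̄ = F·P·Fᵀ + Q = [32 24; 24 34]
S = H·P̄·Hᵀ + R = [147]
K = P̄·Hᵀ·S⁻¹ = [-8/147; -18/49]
x' − x̄ = [-88/147, -198/49] = K·y
y = (KᵀK)⁻¹·Kᵀ·(x' − x̄) = [11]
z = y + H·x̄ = [11] + [-13] = [-2]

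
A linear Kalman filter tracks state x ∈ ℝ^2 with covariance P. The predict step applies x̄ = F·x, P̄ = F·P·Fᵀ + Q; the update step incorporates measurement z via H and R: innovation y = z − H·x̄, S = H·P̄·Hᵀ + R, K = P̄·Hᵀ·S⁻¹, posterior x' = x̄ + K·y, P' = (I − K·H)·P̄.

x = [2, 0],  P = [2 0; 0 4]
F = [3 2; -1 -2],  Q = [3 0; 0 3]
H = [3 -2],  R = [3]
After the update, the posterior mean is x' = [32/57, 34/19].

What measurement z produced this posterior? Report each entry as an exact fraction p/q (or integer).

z = [-2]

x̄ = F·x = [6, -2]
P̄ = F·P·Fᵀ + Q = [37 -22; -22 21]
S = H·P̄·Hᵀ + R = [684]
K = P̄·Hᵀ·S⁻¹ = [155/684; -3/19]
x' − x̄ = [-310/57, 72/19] = K·y
y = (KᵀK)⁻¹·Kᵀ·(x' − x̄) = [-24]
z = y + H·x̄ = [-24] + [22] = [-2]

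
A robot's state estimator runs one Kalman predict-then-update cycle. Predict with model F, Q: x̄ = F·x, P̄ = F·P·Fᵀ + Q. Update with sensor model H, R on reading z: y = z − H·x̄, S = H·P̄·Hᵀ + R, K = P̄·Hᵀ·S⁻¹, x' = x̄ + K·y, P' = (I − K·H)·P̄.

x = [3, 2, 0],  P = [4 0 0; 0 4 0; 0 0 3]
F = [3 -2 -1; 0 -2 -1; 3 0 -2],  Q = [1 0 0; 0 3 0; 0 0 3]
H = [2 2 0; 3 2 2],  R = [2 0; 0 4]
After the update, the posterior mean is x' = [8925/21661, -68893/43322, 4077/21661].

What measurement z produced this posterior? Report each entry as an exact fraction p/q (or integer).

z = [-2, -2]

x̄ = F·x = [5, -4, 9]
P̄ = F·P·Fᵀ + Q = [56 19 42; 19 22 6; 42 6 51]
S = H·P̄·Hᵀ + R = [466 806; 806 1580]
K = P̄·Hᵀ·S⁻¹ = [815/21661 3560/21661; 19241/43322 -6717/43322; -10440/21661 8616/21661]
x' − x̄ = [-99380/21661, 104395/43322, -190872/21661] = K·y
y = (KᵀK)⁻¹·Kᵀ·(x' − x̄) = [-4, -27]
z = y + H·x̄ = [-4, -27] + [2, 25] = [-2, -2]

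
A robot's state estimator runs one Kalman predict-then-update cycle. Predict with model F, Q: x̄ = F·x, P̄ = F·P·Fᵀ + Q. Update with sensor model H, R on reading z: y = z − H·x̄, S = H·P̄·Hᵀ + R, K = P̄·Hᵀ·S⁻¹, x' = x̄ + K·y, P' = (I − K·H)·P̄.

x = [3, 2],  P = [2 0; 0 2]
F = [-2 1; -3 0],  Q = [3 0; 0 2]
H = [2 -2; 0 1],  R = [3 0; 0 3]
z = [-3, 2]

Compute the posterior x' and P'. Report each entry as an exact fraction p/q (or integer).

x̄ = F·x = [-4, -9]
P̄ = F·P·Fᵀ + Q = [13 12; 12 20]
y = z − H·x̄ = [-13, 11]
S = H·P̄·Hᵀ + R = [39 -16; -16 23]
K = P̄·Hᵀ·S⁻¹ = [238/641 500/641; -48/641 524/641]
x' = x̄ + K·y = [-158/641, 619/641]
P' = (I − K·H)·P̄ = [1857/641 1500/641; 1500/641 1572/641]

x' = [-158/641, 619/641]
P' = [1857/641 1500/641; 1500/641 1572/641]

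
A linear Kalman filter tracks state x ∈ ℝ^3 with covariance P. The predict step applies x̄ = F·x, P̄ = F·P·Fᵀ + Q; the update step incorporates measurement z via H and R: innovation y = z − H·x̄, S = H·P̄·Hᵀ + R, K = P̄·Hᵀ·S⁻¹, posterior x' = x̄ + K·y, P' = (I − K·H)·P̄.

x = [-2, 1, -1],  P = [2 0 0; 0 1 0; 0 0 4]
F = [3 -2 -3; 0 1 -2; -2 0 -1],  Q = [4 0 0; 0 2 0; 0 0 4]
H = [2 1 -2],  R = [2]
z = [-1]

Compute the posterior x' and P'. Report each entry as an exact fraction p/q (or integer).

x' = [391/389, 1919/389, 1561/389]
P' = [2802/389 1696/389 3504/389; 1696/389 5182/389 4240/389; 3504/389 4240/389 5648/389]

x̄ = F·x = [-5, 3, 5]
P̄ = F·P·Fᵀ + Q = [62 22 0; 22 19 8; 0 8 16]
y = z − H·x̄ = [16]
S = H·P̄·Hᵀ + R = [389]
K = P̄·Hᵀ·S⁻¹ = [146/389; 47/389; -24/389]
x' = x̄ + K·y = [391/389, 1919/389, 1561/389]
P' = (I − K·H)·P̄ = [2802/389 1696/389 3504/389; 1696/389 5182/389 4240/389; 3504/389 4240/389 5648/389]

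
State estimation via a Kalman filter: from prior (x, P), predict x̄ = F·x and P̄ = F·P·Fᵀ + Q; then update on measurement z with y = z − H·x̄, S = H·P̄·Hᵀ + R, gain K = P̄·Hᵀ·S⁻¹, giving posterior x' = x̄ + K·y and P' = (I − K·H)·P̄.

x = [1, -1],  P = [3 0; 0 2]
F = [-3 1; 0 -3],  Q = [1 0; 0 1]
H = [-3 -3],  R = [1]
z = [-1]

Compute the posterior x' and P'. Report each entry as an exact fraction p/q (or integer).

x' = [-524/167, 579/167]
P' = [2418/167 -2406/167; -2406/167 4825/334]

x̄ = F·x = [-4, 3]
P̄ = F·P·Fᵀ + Q = [30 -6; -6 19]
y = z − H·x̄ = [-4]
S = H·P̄·Hᵀ + R = [334]
K = P̄·Hᵀ·S⁻¹ = [-36/167; -39/334]
x' = x̄ + K·y = [-524/167, 579/167]
P' = (I − K·H)·P̄ = [2418/167 -2406/167; -2406/167 4825/334]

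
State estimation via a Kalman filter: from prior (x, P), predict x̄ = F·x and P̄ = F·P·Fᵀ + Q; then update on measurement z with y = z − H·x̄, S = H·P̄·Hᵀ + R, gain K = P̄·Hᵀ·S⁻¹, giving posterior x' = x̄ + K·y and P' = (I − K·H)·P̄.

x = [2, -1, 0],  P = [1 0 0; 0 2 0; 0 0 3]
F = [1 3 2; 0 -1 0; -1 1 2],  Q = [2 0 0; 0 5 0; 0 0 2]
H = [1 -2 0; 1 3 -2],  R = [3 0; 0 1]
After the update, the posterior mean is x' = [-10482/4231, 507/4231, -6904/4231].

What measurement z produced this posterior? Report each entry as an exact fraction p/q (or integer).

x̄ = F·x = [-1, 1, -3]
P̄ = F·P·Fᵀ + Q = [33 -6 17; -6 7 -2; 17 -2 17]
S = H·P̄·Hᵀ + R = [88 -57; -57 85]
K = P̄·Hᵀ·S⁻¹ = [2742/4231 893/4231; -617/4231 532/4231; 474/4231 -827/4231]
x' − x̄ = [-6251/4231, -3724/4231, 5789/4231] = K·y
y = (KᵀK)⁻¹·Kᵀ·(x' − x̄) = [0, -7]
z = y + H·x̄ = [0, -7] + [-3, 8] = [-3, 1]

z = [-3, 1]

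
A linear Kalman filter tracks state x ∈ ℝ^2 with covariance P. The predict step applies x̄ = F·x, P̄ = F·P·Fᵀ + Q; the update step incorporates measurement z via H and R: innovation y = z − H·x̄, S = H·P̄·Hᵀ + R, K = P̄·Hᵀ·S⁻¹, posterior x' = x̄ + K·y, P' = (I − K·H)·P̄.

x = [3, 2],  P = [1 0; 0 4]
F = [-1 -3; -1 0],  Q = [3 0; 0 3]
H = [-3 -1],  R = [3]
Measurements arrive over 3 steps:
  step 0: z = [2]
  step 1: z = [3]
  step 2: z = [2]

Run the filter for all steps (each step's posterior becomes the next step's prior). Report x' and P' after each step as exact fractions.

step 0: x' = [31/373, -923/373], P' = [279/373 -474/373; -474/373 1443/373]
step 1: x' = [-4348/4147, 7063/16588], P' = [3099/4147 -5112/4147; -5112/4147 120657/33176]
step 2: x' = [-63034/61631, 337906/308155], P' = [138251/184893 -228308/184893; -228308/184893 3368164/924465]

step 0: x̄ = F·x = [-9, -3]
step 0: P̄ = F·P·Fᵀ + Q = [40 1; 1 4]
step 0: y = z − H·x̄ = [-28]
step 0: S = H·P̄·Hᵀ + R = [373]
step 0: K = P̄·Hᵀ·S⁻¹ = [-121/373; -7/373]
step 0: x' = x̄ + K·y = [31/373, -923/373]
step 0: P' = (I − K·H)·P̄ = [279/373 -474/373; -474/373 1443/373]
step 1: x̄ = F·x = [2738/373, -31/373]
step 1: P̄ = F·P·Fᵀ + Q = [11541/373 -1143/373; -1143/373 1398/373]
step 1: y = z − H·x̄ = [9302/373]
step 1: S = H·P̄·Hᵀ + R = [99528/373]
step 1: K = P̄·Hᵀ·S⁻¹ = [-1395/4147; 677/33176]
step 1: x' = x̄ + K·y = [-4348/4147, 7063/16588]
step 1: P' = (I − K·H)·P̄ = [3099/4147 -5112/4147; -5112/4147 120657/33176]
step 2: x̄ = F·x = [-3797/16588, 4348/4147]
step 2: P̄ = F·P·Fᵀ + Q = [964857/33176 -12237/4147; -12237/4147 15540/4147]
step 2: y = z − H·x̄ = [39177/16588]
step 2: S = H·P̄·Hᵀ + R = [8320185/33176]
step 2: K = P̄·Hᵀ·S⁻¹ = [-186445/554679; 56456/2773395]
step 2: x' = x̄ + K·y = [-63034/61631, 337906/308155]
step 2: P' = (I − K·H)·P̄ = [138251/184893 -228308/184893; -228308/184893 3368164/924465]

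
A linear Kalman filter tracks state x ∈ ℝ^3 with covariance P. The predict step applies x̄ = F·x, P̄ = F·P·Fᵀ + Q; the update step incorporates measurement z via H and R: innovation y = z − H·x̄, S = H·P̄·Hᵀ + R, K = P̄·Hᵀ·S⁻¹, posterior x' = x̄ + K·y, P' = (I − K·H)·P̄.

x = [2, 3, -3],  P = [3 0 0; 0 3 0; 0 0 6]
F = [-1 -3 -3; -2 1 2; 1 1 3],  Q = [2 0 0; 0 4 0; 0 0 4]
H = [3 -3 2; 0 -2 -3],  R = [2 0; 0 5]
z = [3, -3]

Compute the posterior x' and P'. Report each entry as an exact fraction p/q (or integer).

x̄ = F·x = [-2, -7, -4]
P̄ = F·P·Fᵀ + Q = [86 -39 -66; -39 43 33; -66 33 64]
y = z − H·x̄ = [-4, -29]
S = H·P̄·Hᵀ + R = [933 867; 867 1149]
K = P̄·Hᵀ·S⁻¹ = [4435/35592 5203/35592; -15475/106776 -5515/106776; 9835/106776 -31397/106776]
x' = x̄ + K·y = [-79937/11864, -175199/35592, 49341/11864]
P' = (I − K·H)·P̄ = [182393/11864 372767/35592 -257183/35592; 372767/35592 785593/106776 -514537/106776; -257183/35592 -514537/106776 395353/106776]

x' = [-79937/11864, -175199/35592, 49341/11864]
P' = [182393/11864 372767/35592 -257183/35592; 372767/35592 785593/106776 -514537/106776; -257183/35592 -514537/106776 395353/106776]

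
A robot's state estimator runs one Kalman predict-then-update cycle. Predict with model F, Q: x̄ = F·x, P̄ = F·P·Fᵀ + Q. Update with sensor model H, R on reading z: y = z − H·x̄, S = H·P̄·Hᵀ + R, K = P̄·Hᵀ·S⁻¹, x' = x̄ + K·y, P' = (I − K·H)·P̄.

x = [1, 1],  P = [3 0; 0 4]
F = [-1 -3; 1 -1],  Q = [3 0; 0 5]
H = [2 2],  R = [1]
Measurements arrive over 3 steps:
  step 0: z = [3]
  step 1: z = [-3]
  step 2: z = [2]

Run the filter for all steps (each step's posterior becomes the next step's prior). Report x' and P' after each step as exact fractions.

step 0: x' = [-2/17, 462/289], P' = [6 -99/17; -99/17 1704/289]
step 1: x' = [-29922/13177, 29998/39531], P' = [30371/13177 -86252/39531; -86252/39531 273749/118593]
step 2: x' = [41937136/21433505, -4196440/4286701], P' = [49369983/21433505 -9352848/4286701; -9352848/4286701 9897445/4286701]

step 0: x̄ = F·x = [-4, 0]
step 0: P̄ = F·P·Fᵀ + Q = [42 9; 9 12]
step 0: y = z − H·x̄ = [11]
step 0: S = H·P̄·Hᵀ + R = [289]
step 0: K = P̄·Hᵀ·S⁻¹ = [6/17; 42/289]
step 0: x' = x̄ + K·y = [-2/17, 462/289]
step 0: P' = (I − K·H)·P̄ = [6 -99/17; -99/17 1704/289]
step 1: x̄ = F·x = [-1352/289, -496/289]
step 1: P̄ = F·P·Fᵀ + Q = [7839/289 6744/289; 6744/289 8249/289]
step 1: y = z − H·x̄ = [2829/289]
step 1: S = H·P̄·Hᵀ + R = [118593/289]
step 1: K = P̄·Hᵀ·S⁻¹ = [9722/39531; 29986/118593]
step 1: x' = x̄ + K·y = [-29922/13177, 29998/39531]
step 1: P' = (I − K·H)·P̄ = [30371/13177 -86252/39531; -86252/39531 273749/118593]
step 2: x̄ = F·x = [-76/13177, -119764/39531]
step 2: P̄ = F·P·Fᵀ + Q = [171147/13177 118380/13177; 118380/13177 1657565/118593]
step 2: y = z − H·x̄ = [319046/39531]
step 2: S = H·P̄·Hᵀ + R = [21433505/118593]
step 2: K = P̄·Hᵀ·S⁻¹ = [5211486/21433505; 1089194/4286701]
step 2: x' = x̄ + K·y = [41937136/21433505, -4196440/4286701]
step 2: P' = (I − K·H)·P̄ = [49369983/21433505 -9352848/4286701; -9352848/4286701 9897445/4286701]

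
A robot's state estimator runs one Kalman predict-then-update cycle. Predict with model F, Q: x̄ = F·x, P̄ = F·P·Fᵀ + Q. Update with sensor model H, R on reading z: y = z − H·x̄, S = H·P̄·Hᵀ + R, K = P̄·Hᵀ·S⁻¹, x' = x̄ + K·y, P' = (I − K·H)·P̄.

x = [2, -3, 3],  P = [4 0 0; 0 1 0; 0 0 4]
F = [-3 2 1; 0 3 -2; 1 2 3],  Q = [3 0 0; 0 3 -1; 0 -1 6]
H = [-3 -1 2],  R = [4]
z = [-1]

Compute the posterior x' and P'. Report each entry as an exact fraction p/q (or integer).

x' = [904/671, -6885/671, -2316/671]
P' = [14376/671 -9202/671 16701/671; -9202/671 15188/671 -6329/671; 16701/671 -6329/671 22101/671]

x̄ = F·x = [-9, -15, 5]
P̄ = F·P·Fᵀ + Q = [47 -2 4; -2 28 -19; 4 -19 50]
y = z − H·x̄ = [-53]
S = H·P̄·Hᵀ + R = [671]
K = P̄·Hᵀ·S⁻¹ = [-131/671; -60/671; 107/671]
x' = x̄ + K·y = [904/671, -6885/671, -2316/671]
P' = (I − K·H)·P̄ = [14376/671 -9202/671 16701/671; -9202/671 15188/671 -6329/671; 16701/671 -6329/671 22101/671]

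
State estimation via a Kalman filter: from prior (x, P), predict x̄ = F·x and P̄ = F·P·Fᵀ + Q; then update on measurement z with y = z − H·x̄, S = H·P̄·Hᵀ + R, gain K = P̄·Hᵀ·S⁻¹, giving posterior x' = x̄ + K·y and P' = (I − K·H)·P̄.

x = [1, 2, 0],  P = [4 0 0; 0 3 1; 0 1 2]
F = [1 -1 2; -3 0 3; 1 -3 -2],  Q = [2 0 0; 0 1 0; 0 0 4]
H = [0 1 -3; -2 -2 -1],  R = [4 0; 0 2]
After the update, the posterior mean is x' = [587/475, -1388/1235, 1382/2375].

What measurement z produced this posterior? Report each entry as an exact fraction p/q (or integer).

z = [-3, -1]

x̄ = F·x = [-1, -3, -5]
P̄ = F·P·Fᵀ + Q = [13 -3 1; -3 55 -33; 1 -33 55]
S = H·P̄·Hᵀ + R = [752 -98; -98 177]
K = P̄·Hᵀ·S⁻¹ = [-12/475 -63/475; 203/1235 -383/1235; -657/2375 -243/2375]
x' − x̄ = [1062/475, 2317/1235, 13257/2375] = K·y
y = (KᵀK)⁻¹·Kᵀ·(x' − x̄) = [-15, -14]
z = y + H·x̄ = [-15, -14] + [12, 13] = [-3, -1]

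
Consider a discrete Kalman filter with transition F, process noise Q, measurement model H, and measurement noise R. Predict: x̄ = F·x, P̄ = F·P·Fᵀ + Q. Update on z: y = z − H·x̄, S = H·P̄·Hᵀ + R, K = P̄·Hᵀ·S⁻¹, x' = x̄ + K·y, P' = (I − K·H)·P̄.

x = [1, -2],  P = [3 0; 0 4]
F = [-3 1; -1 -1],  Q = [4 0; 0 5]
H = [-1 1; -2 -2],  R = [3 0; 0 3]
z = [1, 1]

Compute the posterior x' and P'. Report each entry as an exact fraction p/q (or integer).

x̄ = F·x = [-5, 1]
P̄ = F·P·Fᵀ + Q = [35 5; 5 12]
y = z − H·x̄ = [-5, -7]
S = H·P̄·Hᵀ + R = [40 46; 46 231]
K = P̄·Hᵀ·S⁻¹ = [-125/274 -35/137; 3181/7124 -841/3562]
x' = x̄ + K·y = [-255/274, 2993/7124]
P' = (I − K·H)·P̄ = [120/137 -135/274; -135/274 6033/7124]

x' = [-255/274, 2993/7124]
P' = [120/137 -135/274; -135/274 6033/7124]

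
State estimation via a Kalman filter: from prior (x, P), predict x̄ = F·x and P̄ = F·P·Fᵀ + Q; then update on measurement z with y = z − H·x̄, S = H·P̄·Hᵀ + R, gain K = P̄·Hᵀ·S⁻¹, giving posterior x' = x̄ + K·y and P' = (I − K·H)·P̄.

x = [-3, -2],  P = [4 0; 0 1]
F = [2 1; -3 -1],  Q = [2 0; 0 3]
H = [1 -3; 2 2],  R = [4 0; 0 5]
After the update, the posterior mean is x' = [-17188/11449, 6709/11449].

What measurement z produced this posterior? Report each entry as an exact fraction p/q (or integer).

x̄ = F·x = [-8, 11]
P̄ = F·P·Fᵀ + Q = [19 -25; -25 40]
S = H·P̄·Hᵀ + R = [533 -102; -102 41]
K = P̄·Hᵀ·S⁻¹ = [2630/11449 3192/11449; -2885/11449 1200/11449]
x' − x̄ = [74404/11449, -119230/11449] = K·y
y = (KᵀK)⁻¹·Kᵀ·(x' − x̄) = [38, -8]
z = y + H·x̄ = [38, -8] + [-41, 6] = [-3, -2]

z = [-3, -2]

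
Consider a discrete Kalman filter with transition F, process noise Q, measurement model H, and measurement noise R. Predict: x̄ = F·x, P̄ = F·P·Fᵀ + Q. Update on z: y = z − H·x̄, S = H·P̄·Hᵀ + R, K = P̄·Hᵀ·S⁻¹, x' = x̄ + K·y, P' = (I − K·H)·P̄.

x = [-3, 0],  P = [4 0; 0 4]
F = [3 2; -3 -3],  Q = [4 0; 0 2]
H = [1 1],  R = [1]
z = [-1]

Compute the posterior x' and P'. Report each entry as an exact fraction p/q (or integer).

x̄ = F·x = [-9, 9]
P̄ = F·P·Fᵀ + Q = [56 -60; -60 74]
y = z − H·x̄ = [-1]
S = H·P̄·Hᵀ + R = [11]
K = P̄·Hᵀ·S⁻¹ = [-4/11; 14/11]
x' = x̄ + K·y = [-95/11, 85/11]
P' = (I − K·H)·P̄ = [600/11 -604/11; -604/11 618/11]

x' = [-95/11, 85/11]
P' = [600/11 -604/11; -604/11 618/11]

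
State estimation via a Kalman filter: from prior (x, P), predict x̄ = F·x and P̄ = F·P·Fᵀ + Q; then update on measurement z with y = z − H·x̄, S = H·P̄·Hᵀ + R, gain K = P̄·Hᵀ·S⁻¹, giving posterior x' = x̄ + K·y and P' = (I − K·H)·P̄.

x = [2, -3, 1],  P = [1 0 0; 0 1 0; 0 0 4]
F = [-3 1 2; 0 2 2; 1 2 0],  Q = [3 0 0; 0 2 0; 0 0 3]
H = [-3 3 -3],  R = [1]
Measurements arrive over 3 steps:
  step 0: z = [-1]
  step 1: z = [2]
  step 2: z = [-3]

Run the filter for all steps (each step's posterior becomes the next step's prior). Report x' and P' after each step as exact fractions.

step 0: x' = [-83/59, -4, -137/59], P' = [1261/59 18 -194/59; 18 22 4; -194/59 4 863/118]
step 1: x' = [-6087/1781, -295190/23153, -231525/23153], P' = [4211/137 46496/1781 -7864/1781; 46496/1781 3460424/23153 2855454/23153; -7864/1781 2855454/23153 2954751/23153]
step 2: x' = [-147345650/36693581, -14244572/516811, -827485462/36693581], P' = [2612418593/36693581 102445226/516811 4672089886/36693581; 102445226/516811 471279678/516811 368983418/516811; 4672089886/36693581 368983418/516811 21529486437/36693581]

step 0: x̄ = F·x = [-7, -4, -4]
step 0: P̄ = F·P·Fᵀ + Q = [29 18 -1; 18 22 4; -1 4 8]
step 0: y = z − H·x̄ = [-22]
step 0: S = H·P̄·Hᵀ + R = [118]
step 0: K = P̄·Hᵀ·S⁻¹ = [-15/59; 0; -9/118]
step 0: x' = x̄ + K·y = [-83/59, -4, -137/59]
step 0: P' = (I − K·H)·P̄ = [1261/59 18 -194/59; 18 22 4; -194/59 4 863/118]
step 1: x̄ = F·x = [-261/59, -746/59, -555/59]
step 1: P̄ = F·P·Fᵀ + Q = [11450/59 530/59 -5941/59; 530/59 8924/59 7872/59; -5941/59 7872/59 10878/59]
step 1: y = z − H·x̄ = [-92/59]
step 1: S = H·P̄·Hᵀ + R = [23153/59]
step 1: K = P̄·Hᵀ·S⁻¹ = [-1149/1781; 1566/23153; 8805/23153]
step 1: x' = x̄ + K·y = [-6087/1781, -295190/23153, -231525/23153]
step 1: P' = (I − K·H)·P̄ = [4211/137 46496/1781 -7864/1781; 46496/1781 3460424/23153 2855454/23153; -7864/1781 2855454/23153 2954751/23153]
step 2: x̄ = F·x = [-520847/23153, -1053430/23153, -669511/23153]
step 2: P̄ = F·P·Fᵀ + Q = [30775730/23153 32859280/23153 12980983/23153; 32859280/23153 48550638/23153 26267944/23153; 12980983/23153 26267944/23153 17040606/23153]
step 2: y = z − H·x̄ = [-480243/23153]
step 2: S = H·P̄·Hᵀ + R = [36693581/23153]
step 2: K = P̄·Hᵀ·S⁻¹ = [-32692299/36693581; -446898/516811; -11260935/36693581]
step 2: x' = x̄ + K·y = [-147345650/36693581, -14244572/516811, -827485462/36693581]
step 2: P' = (I − K·H)·P̄ = [2612418593/36693581 102445226/516811 4672089886/36693581; 102445226/516811 471279678/516811 368983418/516811; 4672089886/36693581 368983418/516811 21529486437/36693581]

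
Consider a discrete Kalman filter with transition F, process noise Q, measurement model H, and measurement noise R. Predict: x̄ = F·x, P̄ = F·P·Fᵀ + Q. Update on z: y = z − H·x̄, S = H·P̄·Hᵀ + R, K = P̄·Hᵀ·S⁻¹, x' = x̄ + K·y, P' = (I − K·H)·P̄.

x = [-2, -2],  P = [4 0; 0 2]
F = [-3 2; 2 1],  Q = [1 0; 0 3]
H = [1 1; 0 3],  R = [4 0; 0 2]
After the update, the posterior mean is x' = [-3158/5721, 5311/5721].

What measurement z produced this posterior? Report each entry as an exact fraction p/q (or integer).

x̄ = F·x = [2, -6]
P̄ = F·P·Fᵀ + Q = [45 -20; -20 21]
S = H·P̄·Hᵀ + R = [30 3; 3 191]
K = P̄·Hᵀ·S⁻¹ = [4955/5721 -625/1907; 2/5721 629/1907]
x' − x̄ = [-14600/5721, 39637/5721] = K·y
y = (KᵀK)⁻¹·Kᵀ·(x' − x̄) = [5, 21]
z = y + H·x̄ = [5, 21] + [-4, -18] = [1, 3]

z = [1, 3]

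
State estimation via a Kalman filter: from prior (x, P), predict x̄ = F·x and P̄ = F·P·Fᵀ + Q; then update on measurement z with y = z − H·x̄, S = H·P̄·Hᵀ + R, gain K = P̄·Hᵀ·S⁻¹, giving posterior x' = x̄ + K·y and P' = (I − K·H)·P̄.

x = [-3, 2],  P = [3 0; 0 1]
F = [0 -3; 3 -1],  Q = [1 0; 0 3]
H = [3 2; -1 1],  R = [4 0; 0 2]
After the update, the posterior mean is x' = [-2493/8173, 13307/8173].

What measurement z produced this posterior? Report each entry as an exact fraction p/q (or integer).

z = [3, 2]

x̄ = F·x = [-6, -11]
P̄ = F·P·Fᵀ + Q = [10 3; 3 31]
S = H·P̄·Hᵀ + R = [254 35; 35 37]
K = P̄·Hᵀ·S⁻¹ = [1577/8173 -3038/8173; 1647/8173 4627/8173]
x' − x̄ = [46545/8173, 103210/8173] = K·y
y = (KᵀK)⁻¹·Kᵀ·(x' − x̄) = [43, 7]
z = y + H·x̄ = [43, 7] + [-40, -5] = [3, 2]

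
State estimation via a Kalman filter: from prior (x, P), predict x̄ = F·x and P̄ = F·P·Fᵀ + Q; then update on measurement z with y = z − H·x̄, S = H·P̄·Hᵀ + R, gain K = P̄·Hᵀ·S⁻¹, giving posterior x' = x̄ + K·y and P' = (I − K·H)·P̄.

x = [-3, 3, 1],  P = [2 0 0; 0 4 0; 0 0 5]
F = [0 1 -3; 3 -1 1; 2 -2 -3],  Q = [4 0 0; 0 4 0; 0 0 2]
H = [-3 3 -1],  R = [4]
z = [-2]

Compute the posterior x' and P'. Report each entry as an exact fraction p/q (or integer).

x̄ = F·x = [0, -11, -15]
P̄ = F·P·Fᵀ + Q = [53 -19 37; -19 31 5; 37 5 71]
y = z − H·x̄ = [16]
S = H·P̄·Hᵀ + R = [1365]
K = P̄·Hᵀ·S⁻¹ = [-253/1365; 29/273; -167/1365]
x' = x̄ + K·y = [-4048/1365, -2539/273, -23147/1365]
P' = (I − K·H)·P̄ = [8336/1365 2150/273 8254/1365; 2150/273 4258/273 6208/273; 8254/1365 6208/273 69026/1365]

x' = [-4048/1365, -2539/273, -23147/1365]
P' = [8336/1365 2150/273 8254/1365; 2150/273 4258/273 6208/273; 8254/1365 6208/273 69026/1365]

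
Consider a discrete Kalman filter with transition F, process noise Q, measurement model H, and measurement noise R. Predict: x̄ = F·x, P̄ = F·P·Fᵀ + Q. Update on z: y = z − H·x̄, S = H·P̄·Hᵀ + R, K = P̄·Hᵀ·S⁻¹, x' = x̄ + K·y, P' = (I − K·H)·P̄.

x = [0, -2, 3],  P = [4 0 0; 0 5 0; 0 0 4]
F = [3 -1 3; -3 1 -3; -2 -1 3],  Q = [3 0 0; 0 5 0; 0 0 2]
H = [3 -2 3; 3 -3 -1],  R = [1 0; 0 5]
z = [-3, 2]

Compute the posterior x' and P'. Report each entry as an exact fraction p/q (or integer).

x' = [5046/75385, -396099/2336935, -543600/467387]
P' = [143556/75385 143291/75385 -9372/15077; 143291/75385 5278926/2336935 -191009/467387; -9372/15077 -191009/467387 203511/467387]

x̄ = F·x = [11, -11, 11]
P̄ = F·P·Fᵀ + Q = [80 -77 17; -77 82 -17; 17 -17 59]
y = z − H·x̄ = [-91, -53]
S = H·P̄·Hᵀ + R = [3014 2411; 2411 2704]
K = P̄·Hᵀ·S⁻¹ = [3506/75385 9531/75385; -96924/2336935 -311134/2336935; 120955/467387 -100416/467387]
x' = x̄ + K·y = [5046/75385, -396099/2336935, -543600/467387]
P' = (I − K·H)·P̄ = [143556/75385 143291/75385 -9372/15077; 143291/75385 5278926/2336935 -191009/467387; -9372/15077 -191009/467387 203511/467387]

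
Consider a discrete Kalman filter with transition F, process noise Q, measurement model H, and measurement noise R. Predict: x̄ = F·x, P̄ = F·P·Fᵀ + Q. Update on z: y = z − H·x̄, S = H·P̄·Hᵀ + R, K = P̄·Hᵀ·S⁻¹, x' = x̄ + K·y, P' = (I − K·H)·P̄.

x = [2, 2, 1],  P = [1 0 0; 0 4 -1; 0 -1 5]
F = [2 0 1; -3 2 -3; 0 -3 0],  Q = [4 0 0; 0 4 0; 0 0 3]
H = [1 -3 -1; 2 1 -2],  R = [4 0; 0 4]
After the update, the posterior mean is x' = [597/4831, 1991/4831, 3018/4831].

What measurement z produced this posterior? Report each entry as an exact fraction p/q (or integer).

x̄ = F·x = [5, -5, -6]
P̄ = F·P·Fᵀ + Q = [13 -23 3; -23 86 -33; 3 -33 39]
S = H·P̄·Hᵀ + R = [764 -216; -216 314]
K = P̄·Hᵀ·S⁻¹ = [12079/96620 3693/48310; -6872/24155 3427/24155; -1449/96620 -16653/48310]
x' − x̄ = [-23558/4831, 26146/4831, 32004/4831] = K·y
y = (KᵀK)⁻¹·Kᵀ·(x' − x̄) = [-28, -18]
z = y + H·x̄ = [-28, -18] + [26, 17] = [-2, -1]

z = [-2, -1]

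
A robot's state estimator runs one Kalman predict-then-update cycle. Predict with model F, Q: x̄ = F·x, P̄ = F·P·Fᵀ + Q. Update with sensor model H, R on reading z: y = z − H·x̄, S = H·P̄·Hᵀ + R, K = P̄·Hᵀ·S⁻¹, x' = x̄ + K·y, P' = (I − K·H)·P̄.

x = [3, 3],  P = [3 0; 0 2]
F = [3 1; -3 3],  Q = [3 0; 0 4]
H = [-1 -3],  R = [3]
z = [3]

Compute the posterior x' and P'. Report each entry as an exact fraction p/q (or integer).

x̄ = F·x = [12, 0]
P̄ = F·P·Fᵀ + Q = [32 -21; -21 49]
y = z − H·x̄ = [15]
S = H·P̄·Hᵀ + R = [350]
K = P̄·Hᵀ·S⁻¹ = [31/350; -9/25]
x' = x̄ + K·y = [933/70, -27/5]
P' = (I − K·H)·P̄ = [10239/350 -246/25; -246/25 91/25]

x' = [933/70, -27/5]
P' = [10239/350 -246/25; -246/25 91/25]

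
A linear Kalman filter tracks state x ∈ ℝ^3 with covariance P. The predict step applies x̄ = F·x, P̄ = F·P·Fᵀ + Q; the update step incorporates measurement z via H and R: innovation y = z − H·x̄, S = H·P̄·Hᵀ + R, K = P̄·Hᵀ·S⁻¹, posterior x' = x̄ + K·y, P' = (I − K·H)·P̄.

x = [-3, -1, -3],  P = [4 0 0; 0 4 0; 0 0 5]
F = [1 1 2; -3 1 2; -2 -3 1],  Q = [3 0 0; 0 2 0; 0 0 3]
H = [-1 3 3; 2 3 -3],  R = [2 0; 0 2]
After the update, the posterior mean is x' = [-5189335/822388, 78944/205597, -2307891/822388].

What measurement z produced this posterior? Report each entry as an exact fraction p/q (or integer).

x̄ = F·x = [-10, 2, 6]
P̄ = F·P·Fᵀ + Q = [31 12 -10; 12 62 22; -10 22 60]
S = H·P̄·Hᵀ + R = [1515 -98; -98 1092]
K = P̄·Hᵀ·S⁻¹ = [-527/58742 95735/822388; 4932/29371 30210/205597; 9515/58742 -88961/822388]
x' − x̄ = [3034545/822388, -332250/205597, -7242219/822388] = K·y
y = (KᵀK)⁻¹·Kᵀ·(x' − x̄) = [-35, 29]
z = y + H·x̄ = [-35, 29] + [34, -32] = [-1, -3]

z = [-1, -3]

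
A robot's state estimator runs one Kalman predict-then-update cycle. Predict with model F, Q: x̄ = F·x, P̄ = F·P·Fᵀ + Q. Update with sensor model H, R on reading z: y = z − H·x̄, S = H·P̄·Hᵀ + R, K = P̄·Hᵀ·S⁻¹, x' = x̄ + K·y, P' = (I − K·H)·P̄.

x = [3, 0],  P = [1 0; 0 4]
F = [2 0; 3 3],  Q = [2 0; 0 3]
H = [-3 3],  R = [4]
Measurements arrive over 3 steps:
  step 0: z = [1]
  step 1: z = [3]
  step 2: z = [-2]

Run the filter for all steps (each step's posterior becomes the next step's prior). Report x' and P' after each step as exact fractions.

step 0: x̄ = F·x = [6, 9]
step 0: P̄ = F·P·Fᵀ + Q = [6 6; 6 48]
step 0: y = z − H·x̄ = [-8]
step 0: S = H·P̄·Hᵀ + R = [382]
step 0: K = P̄·Hᵀ·S⁻¹ = [0; 63/191]
step 0: x' = x̄ + K·y = [6, 1215/191]
step 0: P' = (I − K·H)·P̄ = [6 6; 6 1230/191]
step 1: x̄ = F·x = [12, 7083/191]
step 1: P̄ = F·P·Fᵀ + Q = [26 72; 72 42585/191]
step 1: y = z − H·x̄ = [-13800/191]
step 1: S = H·P̄·Hᵀ + R = [181187/191]
step 1: K = P̄·Hᵀ·S⁻¹ = [26358/181187; 86499/181187]
step 1: x' = x̄ + K·y = [269844/181187, 469431/181187]
step 1: P' = (I − K·H)·P̄ = [1073458/181187 1108602/181187; 1108602/181187 1223934/181187]
step 2: x̄ = F·x = [539688/181187, 2217825/181187]
step 2: P̄ = F·P·Fᵀ + Q = [4656206/181187 13092360/181187; 13092360/181187 41174925/181187]
step 2: y = z − H·x̄ = [-5396785/181187]
step 2: S = H·P̄·Hᵀ + R = [177542447/181187]
step 2: K = P̄·Hᵀ·S⁻¹ = [25308462/177542447; 84247695/177542447]
step 2: x' = x̄ + K·y = [-224998482/177542447, -336164400/177542447]
step 2: P' = (I − K·H)·P̄ = [1027424474/177542447 1061169090/177542447; 1061169090/177542447 1173499350/177542447]

step 0: x' = [6, 1215/191], P' = [6 6; 6 1230/191]
step 1: x' = [269844/181187, 469431/181187], P' = [1073458/181187 1108602/181187; 1108602/181187 1223934/181187]
step 2: x' = [-224998482/177542447, -336164400/177542447], P' = [1027424474/177542447 1061169090/177542447; 1061169090/177542447 1173499350/177542447]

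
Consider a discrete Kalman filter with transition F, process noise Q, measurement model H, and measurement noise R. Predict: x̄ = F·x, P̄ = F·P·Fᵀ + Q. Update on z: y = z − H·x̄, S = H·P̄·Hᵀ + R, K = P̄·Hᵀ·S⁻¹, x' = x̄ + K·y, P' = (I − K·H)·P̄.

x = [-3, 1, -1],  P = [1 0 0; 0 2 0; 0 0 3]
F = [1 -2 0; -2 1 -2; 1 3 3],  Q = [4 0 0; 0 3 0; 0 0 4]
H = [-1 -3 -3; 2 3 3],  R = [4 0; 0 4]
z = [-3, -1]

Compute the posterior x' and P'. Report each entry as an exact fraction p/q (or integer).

x' = [-9020/2289, 6565/763, -14366/2289]
P' = [9824/2289 -1618/763 -142/2289; -1618/763 29367/1526 -27735/1526; -142/2289 -27735/1526 84397/4578]

x̄ = F·x = [-5, 9, -3]
P̄ = F·P·Fᵀ + Q = [13 -6 -11; -6 21 -14; -11 -14 50]
y = z − H·x̄ = [10, -9]
S = H·P̄·Hᵀ + R = [302 -260; -260 239]
K = P̄·Hᵀ·S⁻¹ = [1291/2289 1165/2289; -415/1526 -197/763; -823/4578 376/2289]
x' = x̄ + K·y = [-9020/2289, 6565/763, -14366/2289]
P' = (I − K·H)·P̄ = [9824/2289 -1618/763 -142/2289; -1618/763 29367/1526 -27735/1526; -142/2289 -27735/1526 84397/4578]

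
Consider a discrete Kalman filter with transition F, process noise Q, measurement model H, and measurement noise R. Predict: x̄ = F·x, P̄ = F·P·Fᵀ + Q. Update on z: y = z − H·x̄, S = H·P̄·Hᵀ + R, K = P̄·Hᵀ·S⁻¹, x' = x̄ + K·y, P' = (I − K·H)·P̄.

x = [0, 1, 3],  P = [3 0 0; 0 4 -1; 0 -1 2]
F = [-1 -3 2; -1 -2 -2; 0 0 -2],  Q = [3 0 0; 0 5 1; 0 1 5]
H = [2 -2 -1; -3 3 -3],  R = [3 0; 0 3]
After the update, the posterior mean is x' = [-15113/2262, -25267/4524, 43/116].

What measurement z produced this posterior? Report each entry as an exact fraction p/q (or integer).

x̄ = F·x = [3, -8, -6]
P̄ = F·P·Fᵀ + Q = [62 17 -14; 17 24 5; -14 5 13]
S = H·P̄·Hᵀ + R = [300 -216; -216 246]
K = P̄·Hᵀ·S⁻¹ = [229/1131 -151/754; -563/4524 -32/377; -37/116 -6/29]
x' − x̄ = [-21899/2262, 10925/4524, 739/116] = K·y
y = (KᵀK)⁻¹·Kᵀ·(x' − x̄) = [-31, 17]
z = y + H·x̄ = [-31, 17] + [28, -15] = [-3, 2]

z = [-3, 2]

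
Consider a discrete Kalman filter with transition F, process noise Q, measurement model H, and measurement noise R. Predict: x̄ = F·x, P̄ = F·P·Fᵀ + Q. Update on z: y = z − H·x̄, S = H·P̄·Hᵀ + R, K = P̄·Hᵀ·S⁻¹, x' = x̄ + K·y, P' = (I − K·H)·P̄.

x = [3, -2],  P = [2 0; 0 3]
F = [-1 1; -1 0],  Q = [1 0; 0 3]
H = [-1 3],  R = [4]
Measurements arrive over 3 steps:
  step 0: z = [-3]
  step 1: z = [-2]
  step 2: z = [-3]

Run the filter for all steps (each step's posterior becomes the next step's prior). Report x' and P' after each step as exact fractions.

step 0: x' = [-5, -116/43], P' = [6 2; 2 46/43]
step 1: x' = [715/1399, -273/1399], P' = [8683/2798 3349/2798; 3349/2798 2435/2798]
step 2: x' = [-118028/140099, -171335/140099], P' = [333837/140099 122991/140099; 122991/140099 102193/140099]

step 0: x̄ = F·x = [-5, -3]
step 0: P̄ = F·P·Fᵀ + Q = [6 2; 2 5]
step 0: y = z − H·x̄ = [1]
step 0: S = H·P̄·Hᵀ + R = [43]
step 0: K = P̄·Hᵀ·S⁻¹ = [0; 13/43]
step 0: x' = x̄ + K·y = [-5, -116/43]
step 0: P' = (I − K·H)·P̄ = [6 2; 2 46/43]
step 1: x̄ = F·x = [99/43, 5]
step 1: P̄ = F·P·Fᵀ + Q = [175/43 4; 4 9]
step 1: y = z − H·x̄ = [-632/43]
step 1: S = H·P̄·Hᵀ + R = [2798/43]
step 1: K = P̄·Hᵀ·S⁻¹ = [341/2798; 989/2798]
step 1: x' = x̄ + K·y = [715/1399, -273/1399]
step 1: P' = (I − K·H)·P̄ = [8683/2798 3349/2798; 3349/2798 2435/2798]
step 2: x̄ = F·x = [-988/1399, -715/1399]
step 2: P̄ = F·P·Fᵀ + Q = [3609/1399 2667/1399; 2667/1399 17077/2798]
step 2: y = z − H·x̄ = [-3040/1399]
step 2: S = H·P̄·Hᵀ + R = [140099/2798]
step 2: K = P̄·Hᵀ·S⁻¹ = [8784/140099; 45897/140099]
step 2: x' = x̄ + K·y = [-118028/140099, -171335/140099]
step 2: P' = (I − K·H)·P̄ = [333837/140099 122991/140099; 122991/140099 102193/140099]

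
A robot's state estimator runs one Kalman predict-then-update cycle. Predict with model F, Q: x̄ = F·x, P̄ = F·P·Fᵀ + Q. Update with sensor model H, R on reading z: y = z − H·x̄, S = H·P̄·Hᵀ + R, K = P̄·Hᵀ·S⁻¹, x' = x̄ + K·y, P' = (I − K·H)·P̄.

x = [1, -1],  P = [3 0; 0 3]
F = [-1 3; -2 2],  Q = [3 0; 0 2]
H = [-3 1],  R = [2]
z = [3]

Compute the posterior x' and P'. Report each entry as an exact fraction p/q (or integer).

x' = [-349/181, -494/181]
P' = [348/181 894/181; 894/181 2590/181]

x̄ = F·x = [-4, -4]
P̄ = F·P·Fᵀ + Q = [33 24; 24 26]
y = z − H·x̄ = [-5]
S = H·P̄·Hᵀ + R = [181]
K = P̄·Hᵀ·S⁻¹ = [-75/181; -46/181]
x' = x̄ + K·y = [-349/181, -494/181]
P' = (I − K·H)·P̄ = [348/181 894/181; 894/181 2590/181]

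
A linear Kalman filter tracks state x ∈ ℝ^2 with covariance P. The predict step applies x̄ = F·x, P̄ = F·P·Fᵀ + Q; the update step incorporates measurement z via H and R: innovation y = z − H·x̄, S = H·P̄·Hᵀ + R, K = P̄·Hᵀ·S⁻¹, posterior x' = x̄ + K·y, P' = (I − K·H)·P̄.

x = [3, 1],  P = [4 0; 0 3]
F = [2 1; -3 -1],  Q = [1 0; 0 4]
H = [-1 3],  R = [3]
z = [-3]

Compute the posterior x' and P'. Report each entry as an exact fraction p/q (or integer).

x' = [285/286, -8/11]
P' = [1239/572 6/11; 6/11 5/11]

x̄ = F·x = [7, -10]
P̄ = F·P·Fᵀ + Q = [20 -27; -27 43]
y = z − H·x̄ = [34]
S = H·P̄·Hᵀ + R = [572]
K = P̄·Hᵀ·S⁻¹ = [-101/572; 3/11]
x' = x̄ + K·y = [285/286, -8/11]
P' = (I − K·H)·P̄ = [1239/572 6/11; 6/11 5/11]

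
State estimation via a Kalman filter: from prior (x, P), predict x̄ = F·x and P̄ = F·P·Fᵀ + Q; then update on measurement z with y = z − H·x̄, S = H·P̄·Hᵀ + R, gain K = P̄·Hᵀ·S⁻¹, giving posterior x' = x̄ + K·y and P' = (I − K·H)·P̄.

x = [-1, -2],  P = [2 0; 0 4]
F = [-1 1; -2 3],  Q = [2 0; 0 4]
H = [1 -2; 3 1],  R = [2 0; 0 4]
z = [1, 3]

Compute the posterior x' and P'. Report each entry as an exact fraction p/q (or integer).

x̄ = F·x = [-1, -4]
P̄ = F·P·Fᵀ + Q = [8 16; 16 48]
y = z − H·x̄ = [-6, 10]
S = H·P̄·Hᵀ + R = [138 -152; -152 220]
K = P̄·Hᵀ·S⁻¹ = [100/907 234/907; -376/907 136/907]
x' = x̄ + K·y = [833/907, -12/907]
P' = (I − K·H)·P̄ = [296/907 48/907; 48/907 400/907]

x' = [833/907, -12/907]
P' = [296/907 48/907; 48/907 400/907]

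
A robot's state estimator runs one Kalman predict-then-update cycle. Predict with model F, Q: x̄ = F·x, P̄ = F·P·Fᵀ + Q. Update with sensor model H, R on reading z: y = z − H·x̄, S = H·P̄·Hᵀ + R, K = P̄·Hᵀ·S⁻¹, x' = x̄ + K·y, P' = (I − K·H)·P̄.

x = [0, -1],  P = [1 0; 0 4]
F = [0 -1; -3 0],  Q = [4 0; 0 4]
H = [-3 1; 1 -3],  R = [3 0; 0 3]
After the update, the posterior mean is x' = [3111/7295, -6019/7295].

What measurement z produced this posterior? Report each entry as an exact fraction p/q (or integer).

x̄ = F·x = [1, 0]
P̄ = F·P·Fᵀ + Q = [8 0; 0 13]
S = H·P̄·Hᵀ + R = [88 -63; -63 128]
K = P̄·Hᵀ·S⁻¹ = [-2568/7295 -808/7295; -793/7295 -2613/7295]
x' − x̄ = [-4184/7295, -6019/7295] = K·y
y = (KᵀK)⁻¹·Kᵀ·(x' − x̄) = [1, 2]
z = y + H·x̄ = [1, 2] + [-3, 1] = [-2, 3]

z = [-2, 3]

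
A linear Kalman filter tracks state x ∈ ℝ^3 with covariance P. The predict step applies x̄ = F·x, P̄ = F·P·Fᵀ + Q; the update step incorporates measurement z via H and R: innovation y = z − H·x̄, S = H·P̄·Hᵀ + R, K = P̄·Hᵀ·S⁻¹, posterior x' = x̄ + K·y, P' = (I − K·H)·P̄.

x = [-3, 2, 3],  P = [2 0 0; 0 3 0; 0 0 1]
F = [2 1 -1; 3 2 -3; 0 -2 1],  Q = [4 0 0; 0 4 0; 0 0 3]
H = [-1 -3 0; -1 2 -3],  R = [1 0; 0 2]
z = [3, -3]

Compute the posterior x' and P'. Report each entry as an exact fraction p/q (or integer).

x̄ = F·x = [-7, -14, -1]
P̄ = F·P·Fᵀ + Q = [16 21 -7; 21 43 -15; -7 -15 16]
y = z − H·x̄ = [-46, 15]
S = H·P̄·Hᵀ + R = [530 -377; -377 388]
K = P̄·Hᵀ·S⁻¹ = [-12933/63511 -4873/63511; -2390/9073 250/9073; -6591/63511 -18026/63511]
x' = x̄ + K·y = [77246/63511, -13332/9073, -30715/63511]
P' = (I − K·H)·P̄ = [223500/63511 -10027/9073 -118044/63511; -10027/9073 4139/9073 5935/9073; -118044/63511 5935/9073 79062/63511]

x' = [77246/63511, -13332/9073, -30715/63511]
P' = [223500/63511 -10027/9073 -118044/63511; -10027/9073 4139/9073 5935/9073; -118044/63511 5935/9073 79062/63511]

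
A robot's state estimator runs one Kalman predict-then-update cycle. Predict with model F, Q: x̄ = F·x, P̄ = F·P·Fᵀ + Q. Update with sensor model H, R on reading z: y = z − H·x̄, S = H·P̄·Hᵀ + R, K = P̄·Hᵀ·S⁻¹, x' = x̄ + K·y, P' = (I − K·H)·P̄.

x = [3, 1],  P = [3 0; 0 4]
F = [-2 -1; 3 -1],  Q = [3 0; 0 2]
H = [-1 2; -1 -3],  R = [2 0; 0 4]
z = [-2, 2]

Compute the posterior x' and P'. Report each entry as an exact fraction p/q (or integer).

x' = [112/1725, -18/23]
P' = [14806/12075 10/161; 10/161 38/161]

x̄ = F·x = [-7, 8]
P̄ = F·P·Fᵀ + Q = [19 -14; -14 33]
y = z − H·x̄ = [-25, 19]
S = H·P̄·Hᵀ + R = [209 -193; -193 236]
K = P̄·Hᵀ·S⁻¹ = [-6653/12075 -4264/12075; 33/161 -31/161]
x' = x̄ + K·y = [112/1725, -18/23]
P' = (I − K·H)·P̄ = [14806/12075 10/161; 10/161 38/161]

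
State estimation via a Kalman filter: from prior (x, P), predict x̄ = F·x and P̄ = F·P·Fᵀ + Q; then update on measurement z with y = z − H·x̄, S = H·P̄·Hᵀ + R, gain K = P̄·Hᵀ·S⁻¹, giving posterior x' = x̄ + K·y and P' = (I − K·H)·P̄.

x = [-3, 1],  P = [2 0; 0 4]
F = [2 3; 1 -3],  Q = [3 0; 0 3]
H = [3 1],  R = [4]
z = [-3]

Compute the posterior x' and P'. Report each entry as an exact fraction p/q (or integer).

x̄ = F·x = [-3, -6]
P̄ = F·P·Fᵀ + Q = [47 -32; -32 41]
y = z − H·x̄ = [12]
S = H·P̄·Hᵀ + R = [276]
K = P̄·Hᵀ·S⁻¹ = [109/276; -55/276]
x' = x̄ + K·y = [40/23, -193/23]
P' = (I − K·H)·P̄ = [1091/276 -2837/276; -2837/276 8291/276]

x' = [40/23, -193/23]
P' = [1091/276 -2837/276; -2837/276 8291/276]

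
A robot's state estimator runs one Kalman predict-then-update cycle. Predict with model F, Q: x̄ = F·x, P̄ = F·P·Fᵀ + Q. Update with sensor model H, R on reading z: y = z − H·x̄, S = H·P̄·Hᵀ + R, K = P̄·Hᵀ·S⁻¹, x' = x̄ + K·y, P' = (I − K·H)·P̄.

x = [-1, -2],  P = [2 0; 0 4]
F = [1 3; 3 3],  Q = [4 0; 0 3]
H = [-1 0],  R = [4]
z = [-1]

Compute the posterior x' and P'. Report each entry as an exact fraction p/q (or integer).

x̄ = F·x = [-7, -9]
P̄ = F·P·Fᵀ + Q = [42 42; 42 57]
y = z − H·x̄ = [-8]
S = H·P̄·Hᵀ + R = [46]
K = P̄·Hᵀ·S⁻¹ = [-21/23; -21/23]
x' = x̄ + K·y = [7/23, -39/23]
P' = (I − K·H)·P̄ = [84/23 84/23; 84/23 429/23]

x' = [7/23, -39/23]
P' = [84/23 84/23; 84/23 429/23]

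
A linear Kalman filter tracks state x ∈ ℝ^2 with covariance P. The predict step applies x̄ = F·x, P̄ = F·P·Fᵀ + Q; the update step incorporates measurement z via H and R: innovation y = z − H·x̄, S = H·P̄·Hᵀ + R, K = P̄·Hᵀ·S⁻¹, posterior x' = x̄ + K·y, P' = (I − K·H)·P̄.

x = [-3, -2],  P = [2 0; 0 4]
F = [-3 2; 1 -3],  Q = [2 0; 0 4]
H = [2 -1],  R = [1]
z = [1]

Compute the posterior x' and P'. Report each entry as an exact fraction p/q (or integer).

x' = [923/307, 1533/307]
P' = [648/307 1194/307; 1194/307 2490/307]

x̄ = F·x = [5, 3]
P̄ = F·P·Fᵀ + Q = [36 -30; -30 42]
y = z − H·x̄ = [-6]
S = H·P̄·Hᵀ + R = [307]
K = P̄·Hᵀ·S⁻¹ = [102/307; -102/307]
x' = x̄ + K·y = [923/307, 1533/307]
P' = (I − K·H)·P̄ = [648/307 1194/307; 1194/307 2490/307]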